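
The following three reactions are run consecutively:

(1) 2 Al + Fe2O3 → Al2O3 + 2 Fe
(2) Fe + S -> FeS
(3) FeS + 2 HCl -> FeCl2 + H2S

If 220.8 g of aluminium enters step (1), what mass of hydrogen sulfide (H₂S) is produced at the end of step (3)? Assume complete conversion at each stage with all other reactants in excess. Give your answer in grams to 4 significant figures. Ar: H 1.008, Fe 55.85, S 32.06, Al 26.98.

278.9 g

M(Al) = 26.98 g/mol.
M(H2S) = 2(1.008) + 32.06 = 34.076 g/mol.
n(Al) = 220.8 / 26.98 = 8.1838 mol.
Reaction (1): Al→Fe ratio 2:2 ⇒ n(Fe) = 8.1838 mol.
Reaction (2): Fe→FeS ratio 1:1 ⇒ n(FeS) = 8.1838 mol.
Reaction (3): FeS→H2S ratio 1:1 ⇒ n(H2S) = 8.1838 mol.
Mass of H2S = 8.1838 × 34.076 = 278.87 g.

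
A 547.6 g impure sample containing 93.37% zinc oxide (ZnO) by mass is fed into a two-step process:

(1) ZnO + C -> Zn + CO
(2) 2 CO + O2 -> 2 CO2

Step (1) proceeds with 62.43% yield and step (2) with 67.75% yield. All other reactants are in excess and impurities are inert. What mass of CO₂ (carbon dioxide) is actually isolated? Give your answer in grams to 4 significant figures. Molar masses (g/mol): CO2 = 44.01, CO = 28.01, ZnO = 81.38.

Pure ZnO = 547.6 × 0.9337 = 511.29 g.
n(ZnO) = 511.29 / 81.38 = 6.2828 mol.
Step 1 (ZnO:CO = 1:1): theoretical n(CO) = 6.2828 mol; at 62.43% yield, n(CO) = 3.9224 mol.
Step 2 (CO:CO2 = 2:2): theoretical n(CO2) = 3.9224 mol, so theoretical mass = 3.9224 × 44.01 = 172.62 g.
At 67.75% yield, actual mass of CO2 = 172.62 × 0.6775 = 116.95 g.

117.0 g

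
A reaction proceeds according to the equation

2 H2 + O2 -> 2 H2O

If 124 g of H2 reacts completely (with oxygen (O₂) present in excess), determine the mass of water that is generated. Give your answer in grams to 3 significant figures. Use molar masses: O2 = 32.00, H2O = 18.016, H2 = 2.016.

n(H2) = 124.0 g / 2.016 g/mol = 61.51 mol.
From the equation the H2:H2O mole ratio is 2:2, so n(H2O) = 61.51 × 2/2 = 61.51 mol.
Mass of H2O = 61.51 mol × 18.016 g/mol = 1108 g.

1110 g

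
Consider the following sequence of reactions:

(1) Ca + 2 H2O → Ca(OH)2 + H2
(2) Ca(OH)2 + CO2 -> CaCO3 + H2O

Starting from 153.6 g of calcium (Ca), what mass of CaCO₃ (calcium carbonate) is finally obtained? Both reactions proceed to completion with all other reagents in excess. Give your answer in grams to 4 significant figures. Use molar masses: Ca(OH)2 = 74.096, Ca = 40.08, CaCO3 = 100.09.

383.6 g

n(Ca) = 153.60 / 40.08 = 3.8323 mol.
Step 1 gives a 1:1 ratio of Ca to Ca(OH)2, so n(Ca(OH)2) = 3.8323 mol.
In step 2 the Ca(OH)2:CaCO3 ratio is 1:1, so n(CaCO3) = 3.8323 mol.
Mass of CaCO3 = 3.8323 × 100.09 = 383.58 g.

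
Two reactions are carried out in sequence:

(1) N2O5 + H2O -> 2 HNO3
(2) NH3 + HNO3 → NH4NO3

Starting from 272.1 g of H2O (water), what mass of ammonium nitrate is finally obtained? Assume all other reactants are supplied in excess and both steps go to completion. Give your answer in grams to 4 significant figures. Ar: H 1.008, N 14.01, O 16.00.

2418 g

M(H2O) = 2(1.008) + 16.00 = 18.016 g/mol.
M(NH4NO3) = 2(14.01) + 4(1.008) + 3(16.00) = 80.052 g/mol.
n(H2O) = 272.10 / 18.016 = 15.103 mol.
Step 1 gives a 1:2 ratio of H2O to HNO3, so n(HNO3) = 30.206 mol.
In step 2 the HNO3:NH4NO3 ratio is 1:1, so n(NH4NO3) = 30.206 mol.
Mass of NH4NO3 = 30.206 × 80.052 = 2418.1 g.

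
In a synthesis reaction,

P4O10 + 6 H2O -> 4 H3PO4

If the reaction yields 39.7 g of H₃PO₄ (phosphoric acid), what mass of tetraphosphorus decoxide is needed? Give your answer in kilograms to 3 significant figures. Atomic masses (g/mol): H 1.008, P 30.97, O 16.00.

0.0288 kg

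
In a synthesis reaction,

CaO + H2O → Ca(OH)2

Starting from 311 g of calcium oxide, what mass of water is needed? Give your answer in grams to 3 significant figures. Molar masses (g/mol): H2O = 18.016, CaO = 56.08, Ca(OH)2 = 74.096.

n(CaO) = 311.0 g / 56.08 g/mol = 5.546 mol.
From the equation the CaO:H2O mole ratio is 1:1, so n(H2O) = 5.546 × 1/1 = 5.546 mol.
Mass of H2O = 5.546 mol × 18.016 g/mol = 99.91 g.

99.9 g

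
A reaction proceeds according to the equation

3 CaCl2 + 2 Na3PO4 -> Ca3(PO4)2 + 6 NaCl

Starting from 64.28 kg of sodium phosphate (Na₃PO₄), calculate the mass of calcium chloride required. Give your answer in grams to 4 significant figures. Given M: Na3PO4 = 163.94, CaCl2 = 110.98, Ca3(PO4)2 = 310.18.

65270 g

Convert: 64.28 kg = 64280 g.
n(Na3PO4) = 64280 g / 163.94 g/mol = 392.09 mol.
From the equation the Na3PO4:CaCl2 mole ratio is 2:3, so n(CaCl2) = 392.09 × 3/2 = 588.14 mol.
Mass of CaCl2 = 588.14 mol × 110.98 g/mol = 65272 g.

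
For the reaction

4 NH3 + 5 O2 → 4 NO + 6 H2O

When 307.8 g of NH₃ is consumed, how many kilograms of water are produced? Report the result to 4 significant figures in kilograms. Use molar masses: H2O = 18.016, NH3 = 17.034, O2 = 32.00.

n(NH3) = 307.80 g / 17.034 g/mol = 18.070 mol.
From the equation the NH3:H2O mole ratio is 4:6, so n(H2O) = 18.070 × 6/4 = 27.105 mol.
Mass of H2O = 27.105 mol × 18.016 g/mol = 488.32 g.
Converting to kg: 488.32 g = 0.4883 kg.

0.4883 kg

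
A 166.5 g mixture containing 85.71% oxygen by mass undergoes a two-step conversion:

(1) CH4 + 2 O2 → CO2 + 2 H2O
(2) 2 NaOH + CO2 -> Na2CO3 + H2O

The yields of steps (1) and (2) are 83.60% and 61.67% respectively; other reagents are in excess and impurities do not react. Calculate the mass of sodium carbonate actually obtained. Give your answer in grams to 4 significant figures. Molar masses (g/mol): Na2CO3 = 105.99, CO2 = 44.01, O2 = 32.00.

Pure O2 = 166.5 × 0.8571 = 142.71 g.
n(O2) = 142.71 / 32.00 = 4.4596 mol.
Step 1 (O2:CO2 = 2:1): theoretical n(CO2) = 2.2298 mol; at 83.60% yield, n(CO2) = 1.8641 mol.
Step 2 (CO2:Na2CO3 = 1:1): theoretical n(Na2CO3) = 1.8641 mol, so theoretical mass = 1.8641 × 105.99 = 197.58 g.
At 61.67% yield, actual mass of Na2CO3 = 197.58 × 0.6167 = 121.85 g.

121.8 g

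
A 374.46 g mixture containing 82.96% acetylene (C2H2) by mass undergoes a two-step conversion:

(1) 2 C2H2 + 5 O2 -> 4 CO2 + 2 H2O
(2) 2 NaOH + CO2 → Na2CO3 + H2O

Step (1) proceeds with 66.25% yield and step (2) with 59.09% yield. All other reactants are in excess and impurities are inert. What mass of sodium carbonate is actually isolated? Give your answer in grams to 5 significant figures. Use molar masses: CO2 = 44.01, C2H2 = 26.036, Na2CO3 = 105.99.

990.14 g

Pure C2H2 = 374.46 × 0.8296 = 310.652 g.
n(C2H2) = 310.652 / 26.036 = 11.9316 mol.
Step 1 (C2H2:CO2 = 2:4): theoretical n(CO2) = 23.8633 mol; at 66.25% yield, n(CO2) = 15.8094 mol.
Step 2 (CO2:Na2CO3 = 1:1): theoretical n(Na2CO3) = 15.8094 mol, so theoretical mass = 15.8094 × 105.99 = 1675.64 g.
At 59.09% yield, actual mass of Na2CO3 = 1675.64 × 0.5909 = 990.136 g.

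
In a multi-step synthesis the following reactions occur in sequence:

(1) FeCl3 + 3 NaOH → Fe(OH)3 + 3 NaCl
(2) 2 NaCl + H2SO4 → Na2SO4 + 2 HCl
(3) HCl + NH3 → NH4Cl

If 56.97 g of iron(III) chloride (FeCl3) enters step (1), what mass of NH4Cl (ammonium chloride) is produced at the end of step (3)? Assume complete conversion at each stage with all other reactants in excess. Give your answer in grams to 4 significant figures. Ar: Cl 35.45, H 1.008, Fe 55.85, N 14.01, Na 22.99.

M(FeCl3) = 55.85 + 3(35.45) = 162.20 g/mol.
M(NH4Cl) = 14.01 + 4(1.008) + 35.45 = 53.492 g/mol.
n(FeCl3) = 56.97 / 162.20 = 0.35123 mol.
Reaction (1): FeCl3→NaCl ratio 1:3 ⇒ n(NaCl) = 1.0537 mol.
Reaction (2): NaCl→HCl ratio 2:2 ⇒ n(HCl) = 1.0537 mol.
Reaction (3): HCl→NH4Cl ratio 1:1 ⇒ n(NH4Cl) = 1.0537 mol.
Mass of NH4Cl = 1.0537 × 53.492 = 56.364 g.

56.36 g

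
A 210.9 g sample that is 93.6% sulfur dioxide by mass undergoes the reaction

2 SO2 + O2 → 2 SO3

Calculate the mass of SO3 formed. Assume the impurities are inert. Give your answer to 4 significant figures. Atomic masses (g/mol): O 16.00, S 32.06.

246.7 g

Mass of pure SO2 = 210.9 g × 0.936 = 197.40 g.
M(SO2) = 32.06 + 2(16.00) = 64.06 g/mol.
M(SO3) = 32.06 + 3(16.00) = 80.06 g/mol.
n(SO2) = 197.40 g / 64.06 g/mol = 3.0815 mol.
From the equation the SO2:SO3 mole ratio is 2:2, so n(SO3) = 3.0815 × 2/2 = 3.0815 mol.
Mass of SO3 = 3.0815 mol × 80.06 g/mol = 246.71 g.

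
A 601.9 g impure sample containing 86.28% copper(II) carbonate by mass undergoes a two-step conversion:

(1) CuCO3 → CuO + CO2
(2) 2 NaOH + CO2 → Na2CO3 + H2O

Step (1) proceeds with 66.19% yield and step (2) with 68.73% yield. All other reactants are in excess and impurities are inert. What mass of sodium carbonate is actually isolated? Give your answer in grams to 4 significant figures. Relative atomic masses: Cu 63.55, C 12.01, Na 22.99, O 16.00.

Pure CuCO3 = 601.9 × 0.8628 = 519.32 g.
M(CuCO3) = 63.55 + 12.01 + 3(16.00) = 123.56 g/mol.
M(Na2CO3) = 2(22.99) + 12.01 + 3(16.00) = 105.99 g/mol.
n(CuCO3) = 519.32 / 123.56 = 4.2030 mol.
Step 1 (CuCO3:CO2 = 1:1): theoretical n(CO2) = 4.2030 mol; at 66.19% yield, n(CO2) = 2.7819 mol.
Step 2 (CO2:Na2CO3 = 1:1): theoretical n(Na2CO3) = 2.7819 mol, so theoretical mass = 2.7819 × 105.99 = 294.86 g.
At 68.73% yield, actual mass of Na2CO3 = 294.86 × 0.6873 = 202.66 g.

202.7 g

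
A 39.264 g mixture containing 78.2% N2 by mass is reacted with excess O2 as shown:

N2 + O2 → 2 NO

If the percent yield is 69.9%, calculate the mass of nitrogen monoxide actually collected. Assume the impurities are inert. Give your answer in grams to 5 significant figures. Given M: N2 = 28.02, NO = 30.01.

45.973 g

Pure N2 available = 39.264 g × 0.782 = 30.7044 g.
n(N2) = 30.7044 g / 28.02 g/mol = 1.09580 mol.
From the equation the N2:NO mole ratio is 1:2, so n(NO) = 1.09580 × 2/1 = 2.19161 mol.
Mass of NO = 2.19161 mol × 30.01 g/mol = 65.7702 g.
Actual mass collected = 65.7702 g × 0.699 = 45.9734 g.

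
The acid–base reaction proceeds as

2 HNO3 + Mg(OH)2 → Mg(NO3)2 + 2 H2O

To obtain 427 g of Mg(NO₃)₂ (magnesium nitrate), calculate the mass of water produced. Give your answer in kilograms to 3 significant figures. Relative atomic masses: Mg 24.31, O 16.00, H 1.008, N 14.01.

0.104 kg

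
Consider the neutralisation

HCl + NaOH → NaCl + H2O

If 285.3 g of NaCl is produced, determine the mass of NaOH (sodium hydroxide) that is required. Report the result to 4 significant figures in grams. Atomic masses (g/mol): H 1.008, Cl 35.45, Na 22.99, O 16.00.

195.3 g

M(NaCl) = 22.99 + 35.45 = 58.44 g/mol.
M(NaOH) = 22.99 + 16.00 + 1.008 = 39.998 g/mol.
n(NaCl) = 285.30 g / 58.44 g/mol = 4.8819 mol.
From the equation the NaCl:NaOH mole ratio is 1:1, so n(NaOH) = 4.8819 × 1/1 = 4.8819 mol.
Mass of NaOH = 4.8819 mol × 39.998 g/mol = 195.27 g.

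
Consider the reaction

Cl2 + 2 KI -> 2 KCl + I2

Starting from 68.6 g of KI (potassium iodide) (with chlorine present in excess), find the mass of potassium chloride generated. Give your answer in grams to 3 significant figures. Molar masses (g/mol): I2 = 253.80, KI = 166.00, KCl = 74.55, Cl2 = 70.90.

n(KI) = 68.60 g / 166.00 g/mol = 0.4133 mol.
From the equation the KI:KCl mole ratio is 2:2, so n(KCl) = 0.4133 × 2/2 = 0.4133 mol.
Mass of KCl = 0.4133 mol × 74.55 g/mol = 30.81 g.

30.8 g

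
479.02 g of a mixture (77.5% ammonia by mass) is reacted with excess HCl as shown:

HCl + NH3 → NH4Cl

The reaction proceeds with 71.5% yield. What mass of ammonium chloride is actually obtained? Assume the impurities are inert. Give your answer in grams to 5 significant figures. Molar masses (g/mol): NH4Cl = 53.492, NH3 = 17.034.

833.55 g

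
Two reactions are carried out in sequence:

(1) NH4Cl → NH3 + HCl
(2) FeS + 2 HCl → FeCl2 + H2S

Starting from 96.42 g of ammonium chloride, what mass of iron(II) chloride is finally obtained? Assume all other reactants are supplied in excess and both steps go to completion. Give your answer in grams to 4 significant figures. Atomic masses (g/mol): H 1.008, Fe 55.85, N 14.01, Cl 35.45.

M(NH4Cl) = 14.01 + 4(1.008) + 35.45 = 53.492 g/mol.
M(FeCl2) = 55.85 + 2(35.45) = 126.75 g/mol.
n(NH4Cl) = 96.420 / 53.492 = 1.8025 mol.
Step 1 gives a 1:1 ratio of NH4Cl to HCl, so n(HCl) = 1.8025 mol.
In step 2 the HCl:FeCl2 ratio is 2:1, so n(FeCl2) = 0.90126 mol.
Mass of FeCl2 = 0.90126 × 126.75 = 114.23 g.

114.2 g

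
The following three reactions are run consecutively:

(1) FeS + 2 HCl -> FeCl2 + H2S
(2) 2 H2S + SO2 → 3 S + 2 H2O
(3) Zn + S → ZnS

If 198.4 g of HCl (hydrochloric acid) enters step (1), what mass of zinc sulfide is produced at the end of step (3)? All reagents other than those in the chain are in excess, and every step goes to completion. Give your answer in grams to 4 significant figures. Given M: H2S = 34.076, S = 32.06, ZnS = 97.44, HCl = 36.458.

397.7 g

n(HCl) = 198.4 / 36.458 = 5.4419 mol.
Reaction (1): HCl→H2S ratio 2:1 ⇒ n(H2S) = 2.7209 mol.
Reaction (2): H2S→S ratio 2:3 ⇒ n(S) = 4.0814 mol.
Reaction (3): S→ZnS ratio 1:1 ⇒ n(ZnS) = 4.0814 mol.
Mass of ZnS = 4.0814 × 97.44 = 397.69 g.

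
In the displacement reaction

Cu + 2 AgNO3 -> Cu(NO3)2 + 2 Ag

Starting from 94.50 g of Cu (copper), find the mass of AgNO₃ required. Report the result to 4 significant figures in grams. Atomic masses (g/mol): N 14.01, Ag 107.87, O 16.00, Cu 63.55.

M(Cu) = 63.55 g/mol.
M(AgNO3) = 107.87 + 14.01 + 3(16.00) = 169.88 g/mol.
n(Cu) = 94.500 g / 63.55 g/mol = 1.4870 mol.
From the equation the Cu:AgNO3 mole ratio is 1:2, so n(AgNO3) = 1.4870 × 2/1 = 2.9740 mol.
Mass of AgNO3 = 2.9740 mol × 169.88 g/mol = 505.23 g.

505.2 g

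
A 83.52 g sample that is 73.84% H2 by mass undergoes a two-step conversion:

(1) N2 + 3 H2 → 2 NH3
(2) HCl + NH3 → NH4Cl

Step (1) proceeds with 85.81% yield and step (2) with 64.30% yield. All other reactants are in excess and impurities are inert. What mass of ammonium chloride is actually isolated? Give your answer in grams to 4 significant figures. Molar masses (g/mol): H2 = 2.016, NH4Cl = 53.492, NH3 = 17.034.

Pure H2 = 83.52 × 0.7384 = 61.671 g.
n(H2) = 61.671 / 2.016 = 30.591 mol.
Step 1 (H2:NH3 = 3:2): theoretical n(NH3) = 20.394 mol; at 85.81% yield, n(NH3) = 17.500 mol.
Step 2 (NH3:NH4Cl = 1:1): theoretical n(NH4Cl) = 17.500 mol, so theoretical mass = 17.500 × 53.492 = 936.11 g.
At 64.30% yield, actual mass of NH4Cl = 936.11 × 0.6430 = 601.92 g.

601.9 g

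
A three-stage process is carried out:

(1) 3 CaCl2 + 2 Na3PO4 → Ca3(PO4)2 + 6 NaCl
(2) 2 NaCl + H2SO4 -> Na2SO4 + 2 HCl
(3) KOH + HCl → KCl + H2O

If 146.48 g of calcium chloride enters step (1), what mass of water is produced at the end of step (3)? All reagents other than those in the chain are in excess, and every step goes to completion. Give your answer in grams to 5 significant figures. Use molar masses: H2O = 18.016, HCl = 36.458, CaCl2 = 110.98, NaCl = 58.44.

n(CaCl2) = 146.48 / 110.98 = 1.31988 mol.
Reaction (1): CaCl2→NaCl ratio 3:6 ⇒ n(NaCl) = 2.63975 mol.
Reaction (2): NaCl→HCl ratio 2:2 ⇒ n(HCl) = 2.63975 mol.
Reaction (3): HCl→H2O ratio 1:1 ⇒ n(H2O) = 2.63975 mol.
Mass of H2O = 2.63975 × 18.016 = 47.5578 g.

47.558 g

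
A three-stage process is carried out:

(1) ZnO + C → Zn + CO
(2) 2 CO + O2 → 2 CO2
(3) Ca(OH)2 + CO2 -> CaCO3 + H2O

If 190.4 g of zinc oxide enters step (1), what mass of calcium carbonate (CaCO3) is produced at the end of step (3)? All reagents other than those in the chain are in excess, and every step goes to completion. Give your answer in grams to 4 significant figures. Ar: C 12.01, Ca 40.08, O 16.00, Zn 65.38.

M(ZnO) = 65.38 + 16.00 = 81.38 g/mol.
M(CaCO3) = 40.08 + 12.01 + 3(16.00) = 100.09 g/mol.
n(ZnO) = 190.4 / 81.38 = 2.3396 mol.
Reaction (1): ZnO→CO ratio 1:1 ⇒ n(CO) = 2.3396 mol.
Reaction (2): CO→CO2 ratio 2:2 ⇒ n(CO2) = 2.3396 mol.
Reaction (3): CO2→CaCO3 ratio 1:1 ⇒ n(CaCO3) = 2.3396 mol.
Mass of CaCO3 = 2.3396 × 100.09 = 234.17 g.

234.2 g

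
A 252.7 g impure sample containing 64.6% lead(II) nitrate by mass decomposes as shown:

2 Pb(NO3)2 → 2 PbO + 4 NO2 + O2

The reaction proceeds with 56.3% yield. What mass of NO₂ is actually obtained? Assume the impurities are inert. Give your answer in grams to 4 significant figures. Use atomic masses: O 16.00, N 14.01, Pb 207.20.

Pure Pb(NO3)2 available = 252.7 g × 0.646 = 163.24 g.
M(Pb(NO3)2) = 207.20 + 2(14.01) + 6(16.00) = 331.22 g/mol.
M(NO2) = 14.01 + 2(16.00) = 46.01 g/mol.
n(Pb(NO3)2) = 163.24 g / 331.22 g/mol = 0.49286 mol.
From the equation the Pb(NO3)2:NO2 mole ratio is 2:4, so n(NO2) = 0.49286 × 4/2 = 0.98571 mol.
Mass of NO2 = 0.98571 mol × 46.01 g/mol = 45.353 g.
Actual mass collected = 45.353 g × 0.563 = 25.534 g.

25.53 g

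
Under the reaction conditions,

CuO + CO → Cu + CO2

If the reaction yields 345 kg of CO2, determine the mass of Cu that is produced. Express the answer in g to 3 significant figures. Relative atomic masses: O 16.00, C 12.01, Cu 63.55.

498000 g

M(CO2) = 12.01 + 2(16.00) = 44.01 g/mol.
M(Cu) = 63.55 g/mol.
Convert: 345 kg = 345000 g.
n(CO2) = 345000 g / 44.01 g/mol = 7839 mol.
From the equation the CO2:Cu mole ratio is 1:1, so n(Cu) = 7839 × 1/1 = 7839 mol.
Mass of Cu = 7839 mol × 63.55 g/mol = 498200 g.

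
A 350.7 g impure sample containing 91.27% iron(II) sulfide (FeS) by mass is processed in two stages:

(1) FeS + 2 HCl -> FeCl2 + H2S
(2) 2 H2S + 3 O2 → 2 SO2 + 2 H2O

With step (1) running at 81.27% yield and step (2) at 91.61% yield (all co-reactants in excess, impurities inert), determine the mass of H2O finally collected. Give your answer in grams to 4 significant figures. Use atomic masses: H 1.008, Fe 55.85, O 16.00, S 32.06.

Pure FeS = 350.7 × 0.9127 = 320.08 g.
M(FeS) = 55.85 + 32.06 = 87.91 g/mol.
M(H2O) = 2(1.008) + 16.00 = 18.016 g/mol.
n(FeS) = 320.08 / 87.91 = 3.6410 mol.
Step 1 (FeS:H2S = 1:1): theoretical n(H2S) = 3.6410 mol; at 81.27% yield, n(H2S) = 2.9591 mol.
Step 2 (H2S:H2O = 2:2): theoretical n(H2O) = 2.9591 mol, so theoretical mass = 2.9591 × 18.016 = 53.311 g.
At 91.61% yield, actual mass of H2O = 53.311 × 0.9161 = 48.838 g.

48.84 g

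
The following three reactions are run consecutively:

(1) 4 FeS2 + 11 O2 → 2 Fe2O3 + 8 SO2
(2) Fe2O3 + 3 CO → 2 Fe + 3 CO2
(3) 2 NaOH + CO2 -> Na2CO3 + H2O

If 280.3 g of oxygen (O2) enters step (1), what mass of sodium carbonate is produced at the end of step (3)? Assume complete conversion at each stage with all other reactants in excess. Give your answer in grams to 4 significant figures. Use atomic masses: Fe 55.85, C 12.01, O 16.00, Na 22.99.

M(O2) = 2(16.00) = 32.00 g/mol.
M(Na2CO3) = 2(22.99) + 12.01 + 3(16.00) = 105.99 g/mol.
n(O2) = 280.3 / 32.00 = 8.7594 mol.
Reaction (1): O2→Fe2O3 ratio 11:2 ⇒ n(Fe2O3) = 1.5926 mol.
Reaction (2): Fe2O3→CO2 ratio 1:3 ⇒ n(CO2) = 4.7778 mol.
Reaction (3): CO2→Na2CO3 ratio 1:1 ⇒ n(Na2CO3) = 4.7778 mol.
Mass of Na2CO3 = 4.7778 × 105.99 = 506.40 g.

506.4 g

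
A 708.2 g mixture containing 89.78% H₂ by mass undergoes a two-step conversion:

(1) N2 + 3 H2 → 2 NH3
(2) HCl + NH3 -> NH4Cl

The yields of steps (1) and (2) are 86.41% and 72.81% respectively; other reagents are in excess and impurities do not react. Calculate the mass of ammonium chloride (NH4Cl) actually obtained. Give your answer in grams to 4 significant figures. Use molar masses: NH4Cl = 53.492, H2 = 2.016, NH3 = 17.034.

7076 g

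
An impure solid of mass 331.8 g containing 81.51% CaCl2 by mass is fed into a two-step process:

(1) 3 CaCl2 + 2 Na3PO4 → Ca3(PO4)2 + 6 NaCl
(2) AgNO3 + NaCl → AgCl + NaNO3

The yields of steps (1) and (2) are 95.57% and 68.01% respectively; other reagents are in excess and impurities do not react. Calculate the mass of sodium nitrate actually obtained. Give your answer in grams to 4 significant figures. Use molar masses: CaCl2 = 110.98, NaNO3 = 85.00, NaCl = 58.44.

269.3 g

Pure CaCl2 = 331.8 × 0.8151 = 270.45 g.
n(CaCl2) = 270.45 / 110.98 = 2.4369 mol.
Step 1 (CaCl2:NaCl = 3:6): theoretical n(NaCl) = 4.8739 mol; at 95.57% yield, n(NaCl) = 4.6579 mol.
Step 2 (NaCl:NaNO3 = 1:1): theoretical n(NaNO3) = 4.6579 mol, so theoretical mass = 4.6579 × 85.00 = 395.93 g.
At 68.01% yield, actual mass of NaNO3 = 395.93 × 0.6801 = 269.27 g.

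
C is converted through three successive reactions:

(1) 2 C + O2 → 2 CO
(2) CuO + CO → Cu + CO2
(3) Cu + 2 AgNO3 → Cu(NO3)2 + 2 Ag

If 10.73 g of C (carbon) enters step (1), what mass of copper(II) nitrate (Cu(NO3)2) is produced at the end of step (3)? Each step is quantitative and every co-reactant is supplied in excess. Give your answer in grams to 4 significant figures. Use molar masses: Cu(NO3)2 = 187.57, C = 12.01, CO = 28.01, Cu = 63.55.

167.6 g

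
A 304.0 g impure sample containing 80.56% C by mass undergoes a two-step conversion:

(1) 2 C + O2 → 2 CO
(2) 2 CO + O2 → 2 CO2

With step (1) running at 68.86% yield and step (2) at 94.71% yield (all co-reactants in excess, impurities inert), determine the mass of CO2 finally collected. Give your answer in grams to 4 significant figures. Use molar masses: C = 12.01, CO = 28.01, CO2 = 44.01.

Pure C = 304.0 × 0.8056 = 244.90 g.
n(C) = 244.90 / 12.01 = 20.392 mol.
Step 1 (C:CO = 2:2): theoretical n(CO) = 20.392 mol; at 68.86% yield, n(CO) = 14.042 mol.
Step 2 (CO:CO2 = 2:2): theoretical n(CO2) = 14.042 mol, so theoretical mass = 14.042 × 44.01 = 617.97 g.
At 94.71% yield, actual mass of CO2 = 617.97 × 0.9471 = 585.28 g.

585.3 g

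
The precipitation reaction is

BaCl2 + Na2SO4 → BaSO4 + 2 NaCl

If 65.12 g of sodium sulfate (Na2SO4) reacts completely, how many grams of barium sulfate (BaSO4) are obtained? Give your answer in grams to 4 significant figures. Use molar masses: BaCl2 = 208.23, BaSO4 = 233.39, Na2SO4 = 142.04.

n(Na2SO4) = 65.120 g / 142.04 g/mol = 0.45846 mol.
From the equation the Na2SO4:BaSO4 mole ratio is 1:1, so n(BaSO4) = 0.45846 × 1/1 = 0.45846 mol.
Mass of BaSO4 = 0.45846 mol × 233.39 g/mol = 107.00 g.

107.0 g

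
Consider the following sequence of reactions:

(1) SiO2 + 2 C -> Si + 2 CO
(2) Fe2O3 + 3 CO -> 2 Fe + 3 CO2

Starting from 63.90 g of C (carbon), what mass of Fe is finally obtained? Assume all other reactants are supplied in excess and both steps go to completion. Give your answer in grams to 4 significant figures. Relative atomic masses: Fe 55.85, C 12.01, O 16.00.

198.1 g

M(C) = 12.01 g/mol.
M(Fe) = 55.85 g/mol.
n(C) = 63.900 / 12.01 = 5.3206 mol.
Step 1 gives a 2:2 ratio of C to CO, so n(CO) = 5.3206 mol.
In step 2 the CO:Fe ratio is 3:2, so n(Fe) = 3.5470 mol.
Mass of Fe = 3.5470 × 55.85 = 198.10 g.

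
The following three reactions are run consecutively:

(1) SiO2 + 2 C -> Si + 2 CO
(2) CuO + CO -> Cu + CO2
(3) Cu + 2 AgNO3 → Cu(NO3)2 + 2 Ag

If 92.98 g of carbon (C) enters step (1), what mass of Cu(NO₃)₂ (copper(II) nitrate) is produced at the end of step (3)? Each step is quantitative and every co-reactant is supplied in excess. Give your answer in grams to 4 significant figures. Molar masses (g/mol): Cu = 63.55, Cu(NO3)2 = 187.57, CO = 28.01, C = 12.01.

n(C) = 92.98 / 12.01 = 7.7419 mol.
Reaction (1): C→CO ratio 2:2 ⇒ n(CO) = 7.7419 mol.
Reaction (2): CO→Cu ratio 1:1 ⇒ n(Cu) = 7.7419 mol.
Reaction (3): Cu→Cu(NO3)2 ratio 1:1 ⇒ n(Cu(NO3)2) = 7.7419 mol.
Mass of Cu(NO3)2 = 7.7419 × 187.57 = 1452.1 g.

1452 g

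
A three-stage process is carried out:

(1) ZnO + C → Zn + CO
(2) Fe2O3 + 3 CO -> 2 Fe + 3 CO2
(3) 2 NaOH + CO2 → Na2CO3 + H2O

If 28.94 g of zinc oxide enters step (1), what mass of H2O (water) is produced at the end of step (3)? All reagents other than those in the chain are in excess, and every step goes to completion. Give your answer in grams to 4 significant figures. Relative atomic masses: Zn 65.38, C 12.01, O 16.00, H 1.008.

M(ZnO) = 65.38 + 16.00 = 81.38 g/mol.
M(H2O) = 2(1.008) + 16.00 = 18.016 g/mol.
n(ZnO) = 28.94 / 81.38 = 0.35562 mol.
Reaction (1): ZnO→CO ratio 1:1 ⇒ n(CO) = 0.35562 mol.
Reaction (2): CO→CO2 ratio 3:3 ⇒ n(CO2) = 0.35562 mol.
Reaction (3): CO2→H2O ratio 1:1 ⇒ n(H2O) = 0.35562 mol.
Mass of H2O = 0.35562 × 18.016 = 6.4068 g.

6.407 g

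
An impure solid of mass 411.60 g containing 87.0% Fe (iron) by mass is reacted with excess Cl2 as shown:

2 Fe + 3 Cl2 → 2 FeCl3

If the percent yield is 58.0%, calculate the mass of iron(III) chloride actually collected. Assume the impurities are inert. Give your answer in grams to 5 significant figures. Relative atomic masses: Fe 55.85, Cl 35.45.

603.18 g

Pure Fe available = 411.60 g × 0.870 = 358.092 g.
M(Fe) = 55.85 g/mol.
M(FeCl3) = 55.85 + 3(35.45) = 162.20 g/mol.
n(Fe) = 358.092 g / 55.85 g/mol = 6.41167 mol.
From the equation the Fe:FeCl3 mole ratio is 2:2, so n(FeCl3) = 6.41167 × 2/2 = 6.41167 mol.
Mass of FeCl3 = 6.41167 mol × 162.20 g/mol = 1039.97 g.
Actual mass collected = 1039.97 g × 0.580 = 603.185 g.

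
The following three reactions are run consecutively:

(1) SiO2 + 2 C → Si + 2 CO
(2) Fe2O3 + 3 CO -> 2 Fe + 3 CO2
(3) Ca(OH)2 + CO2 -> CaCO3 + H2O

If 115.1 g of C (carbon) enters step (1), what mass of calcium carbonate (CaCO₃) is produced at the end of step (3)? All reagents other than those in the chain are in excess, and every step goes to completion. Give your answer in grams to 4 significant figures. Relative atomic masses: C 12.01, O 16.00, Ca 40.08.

959.2 g

M(C) = 12.01 g/mol.
M(CaCO3) = 40.08 + 12.01 + 3(16.00) = 100.09 g/mol.
n(C) = 115.1 / 12.01 = 9.5837 mol.
Reaction (1): C→CO ratio 2:2 ⇒ n(CO) = 9.5837 mol.
Reaction (2): CO→CO2 ratio 3:3 ⇒ n(CO2) = 9.5837 mol.
Reaction (3): CO2→CaCO3 ratio 1:1 ⇒ n(CaCO3) = 9.5837 mol.
Mass of CaCO3 = 9.5837 × 100.09 = 959.23 g.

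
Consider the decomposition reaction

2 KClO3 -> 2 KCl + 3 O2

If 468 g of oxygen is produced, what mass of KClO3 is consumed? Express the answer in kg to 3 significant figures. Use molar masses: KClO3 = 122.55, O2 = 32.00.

1.19 kg

n(O2) = 468.0 g / 32.00 g/mol = 14.62 mol.
From the equation the O2:KClO3 mole ratio is 3:2, so n(KClO3) = 14.62 × 2/3 = 9.750 mol.
Mass of KClO3 = 9.750 mol × 122.55 g/mol = 1195 g.
Converting to kg: 1195 g = 1.19 kg.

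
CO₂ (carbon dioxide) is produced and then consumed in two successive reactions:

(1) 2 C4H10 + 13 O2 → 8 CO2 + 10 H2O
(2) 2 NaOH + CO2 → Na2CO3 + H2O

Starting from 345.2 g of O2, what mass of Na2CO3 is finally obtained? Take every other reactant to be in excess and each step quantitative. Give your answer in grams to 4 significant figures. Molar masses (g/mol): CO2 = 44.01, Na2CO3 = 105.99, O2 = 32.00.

n(O2) = 345.20 / 32.00 = 10.787 mol.
Step 1 gives a 13:8 ratio of O2 to CO2, so n(CO2) = 6.6385 mol.
In step 2 the CO2:Na2CO3 ratio is 1:1, so n(Na2CO3) = 6.6385 mol.
Mass of Na2CO3 = 6.6385 × 105.99 = 703.61 g.

703.6 g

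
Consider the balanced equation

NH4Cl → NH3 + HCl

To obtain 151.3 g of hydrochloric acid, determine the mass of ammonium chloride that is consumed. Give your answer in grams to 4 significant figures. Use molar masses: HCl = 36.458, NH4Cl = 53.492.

n(HCl) = 151.30 g / 36.458 g/mol = 4.1500 mol.
From the equation the HCl:NH4Cl mole ratio is 1:1, so n(NH4Cl) = 4.1500 × 1/1 = 4.1500 mol.
Mass of NH4Cl = 4.1500 mol × 53.492 g/mol = 221.99 g.

222.0 g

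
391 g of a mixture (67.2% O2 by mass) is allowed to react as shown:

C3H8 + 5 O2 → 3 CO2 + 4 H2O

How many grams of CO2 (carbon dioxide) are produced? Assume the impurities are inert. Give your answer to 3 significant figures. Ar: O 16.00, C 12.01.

Mass of pure O2 = 391 g × 0.672 = 262.8 g.
M(O2) = 2(16.00) = 32.00 g/mol.
M(CO2) = 12.01 + 2(16.00) = 44.01 g/mol.
n(O2) = 262.8 g / 32.00 g/mol = 8.211 mol.
From the equation the O2:CO2 mole ratio is 5:3, so n(CO2) = 8.211 × 3/5 = 4.927 mol.
Mass of CO2 = 4.927 mol × 44.01 g/mol = 216.8 g.

217 g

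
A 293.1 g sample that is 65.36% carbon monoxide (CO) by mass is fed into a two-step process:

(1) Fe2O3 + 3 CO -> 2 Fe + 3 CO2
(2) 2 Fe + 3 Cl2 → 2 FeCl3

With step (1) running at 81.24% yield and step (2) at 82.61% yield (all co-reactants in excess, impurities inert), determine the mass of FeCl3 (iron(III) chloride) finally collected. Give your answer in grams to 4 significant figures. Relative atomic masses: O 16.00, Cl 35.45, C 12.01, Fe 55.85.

Pure CO = 293.1 × 0.6536 = 191.57 g.
M(CO) = 12.01 + 16.00 = 28.01 g/mol.
M(FeCl3) = 55.85 + 3(35.45) = 162.20 g/mol.
n(CO) = 191.57 / 28.01 = 6.8393 mol.
Step 1 (CO:Fe = 3:2): theoretical n(Fe) = 4.5596 mol; at 81.24% yield, n(Fe) = 3.7042 mol.
Step 2 (Fe:FeCl3 = 2:2): theoretical n(FeCl3) = 3.7042 mol, so theoretical mass = 3.7042 × 162.20 = 600.82 g.
At 82.61% yield, actual mass of FeCl3 = 600.82 × 0.8261 = 496.34 g.

496.3 g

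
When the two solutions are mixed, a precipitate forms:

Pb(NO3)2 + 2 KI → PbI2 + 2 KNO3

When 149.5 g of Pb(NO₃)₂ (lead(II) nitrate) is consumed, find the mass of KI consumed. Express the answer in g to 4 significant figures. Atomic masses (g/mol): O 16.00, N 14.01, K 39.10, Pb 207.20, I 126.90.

149.9 g

M(Pb(NO3)2) = 207.20 + 2(14.01) + 6(16.00) = 331.22 g/mol.
M(KI) = 39.10 + 126.90 = 166.00 g/mol.
n(Pb(NO3)2) = 149.50 g / 331.22 g/mol = 0.45136 mol.
From the equation the Pb(NO3)2:KI mole ratio is 1:2, so n(KI) = 0.45136 × 2/1 = 0.90272 mol.
Mass of KI = 0.90272 mol × 166.00 g/mol = 149.85 g.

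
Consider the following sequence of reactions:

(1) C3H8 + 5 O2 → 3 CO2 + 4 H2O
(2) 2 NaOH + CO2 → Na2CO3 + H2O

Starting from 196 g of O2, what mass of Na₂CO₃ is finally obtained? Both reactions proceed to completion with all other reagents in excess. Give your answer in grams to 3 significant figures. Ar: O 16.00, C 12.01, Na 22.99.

390 g

M(O2) = 2(16.00) = 32.00 g/mol.
M(Na2CO3) = 2(22.99) + 12.01 + 3(16.00) = 105.99 g/mol.
n(O2) = 196.0 / 32.00 = 6.125 mol.
Step 1 gives a 5:3 ratio of O2 to CO2, so n(CO2) = 3.675 mol.
In step 2 the CO2:Na2CO3 ratio is 1:1, so n(Na2CO3) = 3.675 mol.
Mass of Na2CO3 = 3.675 × 105.99 = 389.5 g.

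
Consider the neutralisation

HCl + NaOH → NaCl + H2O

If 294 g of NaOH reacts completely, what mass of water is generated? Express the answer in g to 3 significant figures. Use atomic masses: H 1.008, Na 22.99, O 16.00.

M(NaOH) = 22.99 + 16.00 + 1.008 = 39.998 g/mol.
M(H2O) = 2(1.008) + 16.00 = 18.016 g/mol.
n(NaOH) = 294.0 g / 39.998 g/mol = 7.350 mol.
From the equation the NaOH:H2O mole ratio is 1:1, so n(H2O) = 7.350 × 1/1 = 7.350 mol.
Mass of H2O = 7.350 mol × 18.016 g/mol = 132.4 g.

132 g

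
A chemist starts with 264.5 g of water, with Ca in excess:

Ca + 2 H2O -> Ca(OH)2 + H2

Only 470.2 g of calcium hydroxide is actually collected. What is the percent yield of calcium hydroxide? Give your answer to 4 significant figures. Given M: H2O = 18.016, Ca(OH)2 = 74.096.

86.45 %

n(H2O) = 264.50 g / 18.016 g/mol = 14.681 mol.
From the equation the H2O:Ca(OH)2 mole ratio is 2:1, so n(Ca(OH)2) = 14.681 × 1/2 = 7.3407 mol.
Mass of Ca(OH)2 = 7.3407 mol × 74.096 g/mol = 543.92 g.
This is the theoretical yield. Percent yield = 470.2 g / 543.92 g × 100% = 86.447%.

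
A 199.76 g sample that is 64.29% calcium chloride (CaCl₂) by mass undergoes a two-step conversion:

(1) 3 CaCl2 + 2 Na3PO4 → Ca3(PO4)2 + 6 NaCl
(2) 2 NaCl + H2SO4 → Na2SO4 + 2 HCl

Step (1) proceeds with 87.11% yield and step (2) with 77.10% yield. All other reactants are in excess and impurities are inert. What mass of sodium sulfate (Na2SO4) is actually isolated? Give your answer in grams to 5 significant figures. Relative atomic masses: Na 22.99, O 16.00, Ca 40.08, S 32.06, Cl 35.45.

110.39 g

Pure CaCl2 = 199.76 × 0.6429 = 128.426 g.
M(CaCl2) = 40.08 + 2(35.45) = 110.98 g/mol.
M(Na2SO4) = 2(22.99) + 32.06 + 4(16.00) = 142.04 g/mol.
n(CaCl2) = 128.426 / 110.98 = 1.15720 mol.
Step 1 (CaCl2:NaCl = 3:6): theoretical n(NaCl) = 2.31439 mol; at 87.11% yield, n(NaCl) = 2.01607 mol.
Step 2 (NaCl:Na2SO4 = 2:1): theoretical n(Na2SO4) = 1.00803 mol, so theoretical mass = 1.00803 × 142.04 = 143.181 g.
At 77.10% yield, actual mass of Na2SO4 = 143.181 × 0.7710 = 110.393 g.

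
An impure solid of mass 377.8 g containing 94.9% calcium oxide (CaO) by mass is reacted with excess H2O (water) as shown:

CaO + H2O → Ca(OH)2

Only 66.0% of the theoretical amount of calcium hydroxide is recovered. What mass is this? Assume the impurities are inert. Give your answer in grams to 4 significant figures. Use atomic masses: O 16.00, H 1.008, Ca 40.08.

Pure CaO available = 377.8 g × 0.949 = 358.53 g.
M(CaO) = 40.08 + 16.00 = 56.08 g/mol.
M(Ca(OH)2) = 40.08 + 2(16.00) + 2(1.008) = 74.096 g/mol.
n(CaO) = 358.53 g / 56.08 g/mol = 6.3932 mol.
From the equation the CaO:Ca(OH)2 mole ratio is 1:1, so n(Ca(OH)2) = 6.3932 × 1/1 = 6.3932 mol.
Mass of Ca(OH)2 = 6.3932 mol × 74.096 g/mol = 473.71 g.
Actual mass collected = 473.71 g × 0.660 = 312.65 g.

312.7 g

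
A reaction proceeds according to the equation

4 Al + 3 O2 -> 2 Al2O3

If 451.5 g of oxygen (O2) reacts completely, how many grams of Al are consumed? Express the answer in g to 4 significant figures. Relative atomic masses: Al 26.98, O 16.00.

M(O2) = 2(16.00) = 32.00 g/mol.
M(Al) = 26.98 g/mol.
n(O2) = 451.50 g / 32.00 g/mol = 14.109 mol.
From the equation the O2:Al mole ratio is 3:4, so n(Al) = 14.109 × 4/3 = 18.812 mol.
Mass of Al = 18.812 mol × 26.98 g/mol = 507.56 g.

507.6 g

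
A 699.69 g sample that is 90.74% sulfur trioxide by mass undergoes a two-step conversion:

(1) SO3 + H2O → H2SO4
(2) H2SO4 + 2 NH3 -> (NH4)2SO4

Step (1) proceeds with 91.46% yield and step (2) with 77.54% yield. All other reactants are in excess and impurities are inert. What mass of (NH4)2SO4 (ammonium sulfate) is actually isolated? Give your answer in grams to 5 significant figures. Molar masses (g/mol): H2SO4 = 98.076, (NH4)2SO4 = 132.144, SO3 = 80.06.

Pure SO3 = 699.69 × 0.9074 = 634.899 g.
n(SO3) = 634.899 / 80.06 = 7.93029 mol.
Step 1 (SO3:H2SO4 = 1:1): theoretical n(H2SO4) = 7.93029 mol; at 91.46% yield, n(H2SO4) = 7.25304 mol.
Step 2 (H2SO4:(NH4)2SO4 = 1:1): theoretical n((NH4)2SO4) = 7.25304 mol, so theoretical mass = 7.25304 × 132.144 = 958.446 g.
At 77.54% yield, actual mass of (NH4)2SO4 = 958.446 × 0.7754 = 743.179 g.

743.18 g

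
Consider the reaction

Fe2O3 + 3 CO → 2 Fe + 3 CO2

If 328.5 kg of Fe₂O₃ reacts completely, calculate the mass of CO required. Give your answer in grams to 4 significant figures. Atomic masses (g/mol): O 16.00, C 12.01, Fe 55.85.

172800 g

M(Fe2O3) = 2(55.85) + 3(16.00) = 159.70 g/mol.
M(CO) = 12.01 + 16.00 = 28.01 g/mol.
Convert: 328.5 kg = 328500 g.
n(Fe2O3) = 328500 g / 159.70 g/mol = 2057.0 mol.
From the equation the Fe2O3:CO mole ratio is 1:3, so n(CO) = 2057.0 × 3/1 = 6170.9 mol.
Mass of CO = 6170.9 mol × 28.01 g/mol = 172850 g.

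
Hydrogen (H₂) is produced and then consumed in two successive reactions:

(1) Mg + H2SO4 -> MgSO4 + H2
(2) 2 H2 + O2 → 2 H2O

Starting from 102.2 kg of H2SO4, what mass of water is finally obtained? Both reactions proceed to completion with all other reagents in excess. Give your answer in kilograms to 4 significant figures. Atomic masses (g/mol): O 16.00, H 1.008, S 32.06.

18.77 kg

M(H2SO4) = 2(1.008) + 32.06 + 4(16.00) = 98.076 g/mol.
M(H2O) = 2(1.008) + 16.00 = 18.016 g/mol.
102.2 kg = 102200 g.
n(H2SO4) = 102200 / 98.076 = 1042.0 mol.
Step 1 gives a 1:1 ratio of H2SO4 to H2, so n(H2) = 1042.0 mol.
In step 2 the H2:H2O ratio is 2:2, so n(H2O) = 1042.0 mol.
Mass of H2O = 1042.0 × 18.016 = 18774 g = 18.77 kg.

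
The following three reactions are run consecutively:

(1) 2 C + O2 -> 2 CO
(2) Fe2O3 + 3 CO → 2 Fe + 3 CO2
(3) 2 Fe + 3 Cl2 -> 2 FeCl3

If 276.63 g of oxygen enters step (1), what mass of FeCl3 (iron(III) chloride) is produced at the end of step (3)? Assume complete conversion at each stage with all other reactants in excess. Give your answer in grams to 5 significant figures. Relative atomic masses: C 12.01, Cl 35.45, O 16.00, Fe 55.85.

1869.6 g

M(O2) = 2(16.00) = 32.00 g/mol.
M(FeCl3) = 55.85 + 3(35.45) = 162.20 g/mol.
n(O2) = 276.63 / 32.00 = 8.64469 mol.
Reaction (1): O2→CO ratio 1:2 ⇒ n(CO) = 17.2894 mol.
Reaction (2): CO→Fe ratio 3:2 ⇒ n(Fe) = 11.5262 mol.
Reaction (3): Fe→FeCl3 ratio 2:2 ⇒ n(FeCl3) = 11.5262 mol.
Mass of FeCl3 = 11.5262 × 162.20 = 1869.56 g.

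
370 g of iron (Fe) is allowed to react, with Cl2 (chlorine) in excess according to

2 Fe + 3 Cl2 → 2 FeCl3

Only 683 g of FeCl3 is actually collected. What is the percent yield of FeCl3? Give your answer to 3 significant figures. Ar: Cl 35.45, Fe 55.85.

M(Fe) = 55.85 g/mol.
M(FeCl3) = 55.85 + 3(35.45) = 162.20 g/mol.
n(Fe) = 370.0 g / 55.85 g/mol = 6.625 mol.
From the equation the Fe:FeCl3 mole ratio is 2:2, so n(FeCl3) = 6.625 × 2/2 = 6.625 mol.
Mass of FeCl3 = 6.625 mol × 162.20 g/mol = 1075 g.
This is the theoretical yield. Percent yield = 683 g / 1075 g × 100% = 63.56%.

63.6 %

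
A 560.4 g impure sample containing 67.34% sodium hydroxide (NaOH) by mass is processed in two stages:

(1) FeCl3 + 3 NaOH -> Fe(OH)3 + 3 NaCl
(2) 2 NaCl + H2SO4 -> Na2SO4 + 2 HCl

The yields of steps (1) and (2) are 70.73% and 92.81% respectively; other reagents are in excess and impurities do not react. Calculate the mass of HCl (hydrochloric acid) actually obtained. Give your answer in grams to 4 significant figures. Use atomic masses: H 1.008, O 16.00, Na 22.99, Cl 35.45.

Pure NaOH = 560.4 × 0.6734 = 377.37 g.
M(NaOH) = 22.99 + 16.00 + 1.008 = 39.998 g/mol.
M(HCl) = 1.008 + 35.45 = 36.458 g/mol.
n(NaOH) = 377.37 / 39.998 = 9.4348 mol.
Step 1 (NaOH:NaCl = 3:3): theoretical n(NaCl) = 9.4348 mol; at 70.73% yield, n(NaCl) = 6.6732 mol.
Step 2 (NaCl:HCl = 2:2): theoretical n(HCl) = 6.6732 mol, so theoretical mass = 6.6732 × 36.458 = 243.29 g.
At 92.81% yield, actual mass of HCl = 243.29 × 0.9281 = 225.80 g.

225.8 g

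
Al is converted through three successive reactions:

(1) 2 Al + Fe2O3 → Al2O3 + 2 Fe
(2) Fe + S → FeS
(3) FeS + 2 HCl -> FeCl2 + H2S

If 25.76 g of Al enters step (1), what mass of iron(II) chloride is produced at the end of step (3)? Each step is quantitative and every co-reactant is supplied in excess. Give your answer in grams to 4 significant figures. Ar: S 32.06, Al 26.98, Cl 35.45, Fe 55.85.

M(Al) = 26.98 g/mol.
M(FeCl2) = 55.85 + 2(35.45) = 126.75 g/mol.
n(Al) = 25.76 / 26.98 = 0.95478 mol.
Reaction (1): Al→Fe ratio 2:2 ⇒ n(Fe) = 0.95478 mol.
Reaction (2): Fe→FeS ratio 1:1 ⇒ n(FeS) = 0.95478 mol.
Reaction (3): FeS→FeCl2 ratio 1:1 ⇒ n(FeCl2) = 0.95478 mol.
Mass of FeCl2 = 0.95478 × 126.75 = 121.02 g.

121.0 g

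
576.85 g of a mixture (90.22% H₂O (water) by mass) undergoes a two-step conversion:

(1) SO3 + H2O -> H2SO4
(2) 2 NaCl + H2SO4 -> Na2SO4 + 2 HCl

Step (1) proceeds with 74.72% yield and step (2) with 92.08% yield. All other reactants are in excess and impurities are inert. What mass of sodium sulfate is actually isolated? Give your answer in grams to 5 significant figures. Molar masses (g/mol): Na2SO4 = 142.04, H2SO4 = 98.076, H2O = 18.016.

2823.1 g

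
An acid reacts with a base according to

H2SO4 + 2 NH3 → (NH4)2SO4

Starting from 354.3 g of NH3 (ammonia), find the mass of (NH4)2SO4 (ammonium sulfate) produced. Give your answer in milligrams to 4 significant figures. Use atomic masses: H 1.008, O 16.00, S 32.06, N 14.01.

M(NH3) = 14.01 + 3(1.008) = 17.034 g/mol.
M((NH4)2SO4) = 2(14.01) + 8(1.008) + 32.06 + 4(16.00) = 132.144 g/mol.
n(NH3) = 354.30 g / 17.034 g/mol = 20.800 mol.
From the equation the NH3:(NH4)2SO4 mole ratio is 2:1, so n((NH4)2SO4) = 20.800 × 1/2 = 10.400 mol.
Mass of (NH4)2SO4 = 10.400 mol × 132.144 g/mol = 1374.3 g.
Converting to mg: 1374.3 g = 1374000 mg.

1374000 mg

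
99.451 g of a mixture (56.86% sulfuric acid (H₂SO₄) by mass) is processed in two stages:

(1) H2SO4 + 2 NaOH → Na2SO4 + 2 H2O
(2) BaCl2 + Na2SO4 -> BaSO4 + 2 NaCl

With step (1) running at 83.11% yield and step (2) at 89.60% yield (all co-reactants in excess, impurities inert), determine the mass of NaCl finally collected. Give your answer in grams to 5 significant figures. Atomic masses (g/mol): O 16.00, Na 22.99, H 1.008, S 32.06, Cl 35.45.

Pure H2SO4 = 99.451 × 0.5686 = 56.5478 g.
M(H2SO4) = 2(1.008) + 32.06 + 4(16.00) = 98.076 g/mol.
M(NaCl) = 22.99 + 35.45 = 58.44 g/mol.
n(H2SO4) = 56.5478 / 98.076 = 0.576572 mol.
Step 1 (H2SO4:Na2SO4 = 1:1): theoretical n(Na2SO4) = 0.576572 mol; at 83.11% yield, n(Na2SO4) = 0.479189 mol.
Step 2 (Na2SO4:NaCl = 1:2): theoretical n(NaCl) = 0.958377 mol, so theoretical mass = 0.958377 × 58.44 = 56.0076 g.
At 89.60% yield, actual mass of NaCl = 56.0076 × 0.8960 = 50.1828 g.

50.183 g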